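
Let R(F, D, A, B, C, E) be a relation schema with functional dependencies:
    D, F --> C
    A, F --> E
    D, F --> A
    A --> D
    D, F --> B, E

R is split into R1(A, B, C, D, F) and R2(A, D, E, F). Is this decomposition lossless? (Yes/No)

Yes

Common attributes: {A, D, F}; their closure is {A, B, C, D, E, F}.
R1 is contained in that closure, so R1 ∩ R2 --> R1 holds and the join is lossless.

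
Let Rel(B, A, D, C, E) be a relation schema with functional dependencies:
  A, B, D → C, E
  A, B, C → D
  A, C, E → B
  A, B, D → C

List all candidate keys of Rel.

{A, B, C}, {A, B, D}, {A, C, E}

No FD produces {A}, so it must be in every candidate key.
{A, B, C}⁺ = {A, B, C, D, E}, which is every attribute, so {A, B, C} is a candidate key.
{A, B, D}⁺ = {A, B, C, D, E}, which is every attribute, so {A, B, D} is a candidate key.
{A, C, E}⁺ = {A, B, C, D, E}, which is every attribute, so {A, C, E} is a candidate key.
Any other superkey properly contains one of these, so there are no further candidate keys.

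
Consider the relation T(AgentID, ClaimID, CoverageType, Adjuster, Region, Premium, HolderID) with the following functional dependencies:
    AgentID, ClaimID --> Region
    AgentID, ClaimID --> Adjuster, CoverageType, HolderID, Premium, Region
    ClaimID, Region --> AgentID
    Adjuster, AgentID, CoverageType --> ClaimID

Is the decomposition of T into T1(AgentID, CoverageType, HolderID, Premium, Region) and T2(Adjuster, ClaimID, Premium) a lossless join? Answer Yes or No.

No

Common attributes: {Premium}; their closure is {Premium}.
Neither T1 nor T2 is contained in that closure, so the decomposition is lossy.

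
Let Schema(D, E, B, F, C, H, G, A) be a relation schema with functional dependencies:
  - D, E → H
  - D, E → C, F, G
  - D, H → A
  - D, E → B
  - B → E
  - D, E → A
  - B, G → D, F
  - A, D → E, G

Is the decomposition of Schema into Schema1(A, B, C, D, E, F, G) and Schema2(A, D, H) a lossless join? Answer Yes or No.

The shared attributes are {A, D} and {A, D}⁺ = {A, B, C, D, E, F, G, H}.
This includes all of Schema1, so the common attributes are a superkey of Schema1 — the join is lossless.

Yes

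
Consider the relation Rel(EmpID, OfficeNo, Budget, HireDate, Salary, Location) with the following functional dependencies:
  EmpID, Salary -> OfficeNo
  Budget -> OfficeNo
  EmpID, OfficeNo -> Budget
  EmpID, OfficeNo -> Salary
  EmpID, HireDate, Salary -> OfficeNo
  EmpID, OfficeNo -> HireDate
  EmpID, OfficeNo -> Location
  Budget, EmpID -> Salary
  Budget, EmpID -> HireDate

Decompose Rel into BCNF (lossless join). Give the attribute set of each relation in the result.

Candidate keys of the original relation: {Budget, EmpID}, {EmpID, OfficeNo}, {EmpID, Salary}.
{Budget, EmpID, HireDate, Location, OfficeNo, Salary}: {Budget} determines {Budget, OfficeNo} here but is not a superkey — split on Budget -> OfficeNo, giving {Budget, OfficeNo} and {Budget, EmpID, HireDate, Location, Salary}.
{Budget, OfficeNo} has no BCNF violation.
{Budget, EmpID, HireDate, Location, Salary} has no BCNF violation.

{Budget, EmpID, HireDate, Location, Salary}; {Budget, OfficeNo}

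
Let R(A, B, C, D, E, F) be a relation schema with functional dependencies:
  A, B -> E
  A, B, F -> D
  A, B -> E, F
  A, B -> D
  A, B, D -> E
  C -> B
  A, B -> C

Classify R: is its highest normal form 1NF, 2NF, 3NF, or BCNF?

3NF

Candidate keys: {A, B}, {A, C}. Prime attributes: {A, B, C}.
C -> B breaks BCNF: {C}⁺ = {B, C}, so {C} is not a superkey.
Its right-hand attributes {B} are all prime, as are those of every other non-superkey FD — the relation is in 3NF.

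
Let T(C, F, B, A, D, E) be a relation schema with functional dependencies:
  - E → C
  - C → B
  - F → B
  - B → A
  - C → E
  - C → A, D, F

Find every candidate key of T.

{C}, {E}

{C}⁺ = {A, B, C, D, E, F}, which is every attribute, so {C} is a candidate key.
{E}⁺ = {A, B, C, D, E, F}, which is every attribute, so {E} is a candidate key.
No proper subset of any of these is a key, and no other minimal superkey exists.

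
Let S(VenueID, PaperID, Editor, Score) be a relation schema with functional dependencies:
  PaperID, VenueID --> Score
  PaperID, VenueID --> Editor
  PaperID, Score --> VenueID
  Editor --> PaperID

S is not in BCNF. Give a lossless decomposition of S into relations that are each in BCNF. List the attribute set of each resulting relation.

Candidate keys of the original relation: {Editor, Score}, {Editor, VenueID}, {PaperID, Score}, {PaperID, VenueID}.
Within {Editor, PaperID, Score, VenueID}: {Editor}⁺ ∩ {Editor, PaperID, Score, VenueID} = {Editor, PaperID}, not the whole set, so Editor --> PaperID violates BCNF; decompose into {Editor, PaperID} and {Editor, Score, VenueID}.
{Editor, PaperID} has no BCNF violation.
{Editor, Score, VenueID} has no BCNF violation.

{Editor, PaperID}; {Editor, Score, VenueID}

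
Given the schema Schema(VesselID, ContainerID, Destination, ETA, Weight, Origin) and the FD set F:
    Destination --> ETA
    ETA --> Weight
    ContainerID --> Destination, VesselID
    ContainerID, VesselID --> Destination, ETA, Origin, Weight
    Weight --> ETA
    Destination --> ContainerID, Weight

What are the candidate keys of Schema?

{ContainerID}, {Destination}

{ContainerID} is a candidate key since {ContainerID}⁺ = {ContainerID, Destination, ETA, Origin, VesselID, Weight} covers every attribute.
{Destination} is a candidate key since {Destination}⁺ = {ContainerID, Destination, ETA, Origin, VesselID, Weight} covers every attribute.
No proper subset of any of these is a key, and no other minimal superkey exists.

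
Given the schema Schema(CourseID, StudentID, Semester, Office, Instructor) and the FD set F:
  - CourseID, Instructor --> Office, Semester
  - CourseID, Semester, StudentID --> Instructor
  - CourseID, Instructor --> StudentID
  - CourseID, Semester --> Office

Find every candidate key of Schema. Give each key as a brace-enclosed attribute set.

Attributes never on any right-hand side: {CourseID} — every candidate key must contain it.
{CourseID, Instructor}⁺ = {CourseID, Instructor, Office, Semester, StudentID}, which is every attribute, so {CourseID, Instructor} is a candidate key.
{CourseID, Semester, StudentID}⁺ = {CourseID, Instructor, Office, Semester, StudentID}, which is every attribute, so {CourseID, Semester, StudentID} is a candidate key.
No proper subset of any of these is a key, and no other minimal superkey exists.

{CourseID, Instructor}, {CourseID, Semester, StudentID}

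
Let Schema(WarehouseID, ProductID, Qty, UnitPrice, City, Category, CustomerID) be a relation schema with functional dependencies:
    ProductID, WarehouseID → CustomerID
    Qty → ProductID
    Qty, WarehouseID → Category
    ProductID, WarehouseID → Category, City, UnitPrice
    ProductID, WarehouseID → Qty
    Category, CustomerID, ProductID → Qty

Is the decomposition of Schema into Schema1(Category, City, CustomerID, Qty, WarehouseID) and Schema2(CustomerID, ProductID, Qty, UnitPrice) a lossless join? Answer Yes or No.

The shared attributes are {CustomerID, Qty} and {CustomerID, Qty}⁺ = {CustomerID, ProductID, Qty}.
The closure covers neither Schema1 nor Schema2 entirely; the join is not lossless.

No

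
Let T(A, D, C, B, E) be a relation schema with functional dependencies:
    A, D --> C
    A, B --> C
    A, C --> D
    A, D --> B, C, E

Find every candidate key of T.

{A} never appears on the right of any FD, so every key must include it.
{A, B}⁺ = {A, B, C, D, E} — all of the relation — so {A, B} is a candidate key.
{A, C}⁺ = {A, B, C, D, E} — all of the relation — so {A, C} is a candidate key.
{A, D}⁺ = {A, B, C, D, E} — all of the relation — so {A, D} is a candidate key.
These are minimal and exhaustive — every other superkey contains one of them.

{A, B}, {A, C}, {A, D}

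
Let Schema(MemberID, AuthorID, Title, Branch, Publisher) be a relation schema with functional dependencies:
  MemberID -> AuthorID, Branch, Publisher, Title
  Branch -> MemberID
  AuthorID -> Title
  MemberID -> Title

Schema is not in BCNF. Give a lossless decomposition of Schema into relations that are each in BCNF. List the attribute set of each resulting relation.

{AuthorID, Branch, MemberID, Publisher}; {AuthorID, Title}

Candidate keys of the original relation: {Branch}, {MemberID}.
Within {AuthorID, Branch, MemberID, Publisher, Title}: {AuthorID}⁺ ∩ {AuthorID, Branch, MemberID, Publisher, Title} = {AuthorID, Title}, not the whole set, so AuthorID -> Title violates BCNF; decompose into {AuthorID, Title} and {AuthorID, Branch, MemberID, Publisher}.
{AuthorID, Title} has no BCNF violation.
{AuthorID, Branch, MemberID, Publisher} has no BCNF violation.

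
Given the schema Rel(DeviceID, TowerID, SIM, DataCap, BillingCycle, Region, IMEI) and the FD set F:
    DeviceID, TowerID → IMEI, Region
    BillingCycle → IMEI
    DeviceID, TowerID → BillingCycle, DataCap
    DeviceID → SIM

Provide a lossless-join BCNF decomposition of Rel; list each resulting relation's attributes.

{BillingCycle, DataCap, DeviceID, Region, TowerID}; {BillingCycle, IMEI}; {DeviceID, SIM}

Candidate key of the original relation: {DeviceID, TowerID}.
Within {BillingCycle, DataCap, DeviceID, IMEI, Region, SIM, TowerID}: {BillingCycle}⁺ ∩ {BillingCycle, DataCap, DeviceID, IMEI, Region, SIM, TowerID} = {BillingCycle, IMEI}, not the whole set, so BillingCycle → IMEI violates BCNF; decompose into {BillingCycle, IMEI} and {BillingCycle, DataCap, DeviceID, Region, SIM, TowerID}.
{BillingCycle, IMEI} is in BCNF.
Within {BillingCycle, DataCap, DeviceID, Region, SIM, TowerID}: {DeviceID}⁺ ∩ {BillingCycle, DataCap, DeviceID, Region, SIM, TowerID} = {DeviceID, SIM}, not the whole set, so DeviceID → SIM violates BCNF; decompose into {DeviceID, SIM} and {BillingCycle, DataCap, DeviceID, Region, TowerID}.
{DeviceID, SIM} is in BCNF.
{BillingCycle, DataCap, DeviceID, Region, TowerID} is in BCNF.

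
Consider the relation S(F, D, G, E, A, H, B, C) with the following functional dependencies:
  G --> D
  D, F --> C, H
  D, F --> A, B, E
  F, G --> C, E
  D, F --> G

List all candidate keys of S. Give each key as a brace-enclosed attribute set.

{D, F}, {F, G}

Attributes never on any right-hand side: {F} — every candidate key must contain it.
{D, F} is a candidate key since {D, F}⁺ = {A, B, C, D, E, F, G, H} covers every attribute.
{F, G} is a candidate key since {F, G}⁺ = {A, B, C, D, E, F, G, H} covers every attribute.
These are minimal and exhaustive — every other superkey contains one of them.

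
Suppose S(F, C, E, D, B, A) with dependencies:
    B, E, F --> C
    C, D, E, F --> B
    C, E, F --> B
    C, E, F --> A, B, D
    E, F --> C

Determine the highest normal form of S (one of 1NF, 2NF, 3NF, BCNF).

Candidate key: {E, F}. Prime attributes: {E, F}.
The left-hand side of every FD is a superkey, so BCNF is satisfied.

BCNF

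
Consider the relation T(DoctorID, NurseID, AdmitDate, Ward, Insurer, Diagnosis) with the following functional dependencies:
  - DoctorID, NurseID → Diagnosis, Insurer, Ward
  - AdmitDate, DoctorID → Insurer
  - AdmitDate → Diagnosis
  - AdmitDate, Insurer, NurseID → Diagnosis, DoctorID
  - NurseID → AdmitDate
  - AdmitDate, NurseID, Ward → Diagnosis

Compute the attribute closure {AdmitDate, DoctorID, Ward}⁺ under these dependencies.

{AdmitDate, Diagnosis, DoctorID, Insurer, Ward}

Start with {AdmitDate, DoctorID, Ward}.
AdmitDate, DoctorID → Insurer applies; add {Insurer} → now {AdmitDate, DoctorID, Insurer, Ward}.
AdmitDate → Diagnosis applies; add {Diagnosis} → now {AdmitDate, Diagnosis, DoctorID, Insurer, Ward}.
No further FD applies.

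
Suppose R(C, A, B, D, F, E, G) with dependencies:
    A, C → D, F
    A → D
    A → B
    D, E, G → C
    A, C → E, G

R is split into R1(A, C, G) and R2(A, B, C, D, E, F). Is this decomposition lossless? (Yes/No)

The shared attributes are {A, C} and {A, C}⁺ = {A, B, C, D, E, F, G}.
This includes all of R1, so the common attributes are a superkey of R1 — the join is lossless.

Yes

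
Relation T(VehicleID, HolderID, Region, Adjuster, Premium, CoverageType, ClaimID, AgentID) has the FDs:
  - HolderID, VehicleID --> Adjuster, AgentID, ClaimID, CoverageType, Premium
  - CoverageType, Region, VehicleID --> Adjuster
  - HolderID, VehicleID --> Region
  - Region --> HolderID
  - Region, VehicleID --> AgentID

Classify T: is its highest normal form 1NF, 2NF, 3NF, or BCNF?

Candidate keys: {HolderID, VehicleID}, {Region, VehicleID}. Prime attributes: {HolderID, Region, VehicleID}.
Region --> HolderID breaks BCNF: {Region}⁺ = {HolderID, Region}, so {Region} is not a superkey.
Since {HolderID} ⊆ prime attributes and every other non-superkey FD also has a prime right side, the schema is in 3NF.

3NF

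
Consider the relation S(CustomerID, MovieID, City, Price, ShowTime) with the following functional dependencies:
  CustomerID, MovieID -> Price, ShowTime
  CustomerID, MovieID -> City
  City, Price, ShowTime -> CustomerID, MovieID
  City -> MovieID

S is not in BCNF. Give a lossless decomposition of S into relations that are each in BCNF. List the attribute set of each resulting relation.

{City, CustomerID, Price, ShowTime}; {City, MovieID}

Candidate keys of the original relation: {City, CustomerID}, {City, Price, ShowTime}, {CustomerID, MovieID}.
Within {City, CustomerID, MovieID, Price, ShowTime}: {City}⁺ ∩ {City, CustomerID, MovieID, Price, ShowTime} = {City, MovieID}, not the whole set, so City -> MovieID violates BCNF; decompose into {City, MovieID} and {City, CustomerID, Price, ShowTime}.
{City, MovieID} has no BCNF violation.
{City, CustomerID, Price, ShowTime} has no BCNF violation.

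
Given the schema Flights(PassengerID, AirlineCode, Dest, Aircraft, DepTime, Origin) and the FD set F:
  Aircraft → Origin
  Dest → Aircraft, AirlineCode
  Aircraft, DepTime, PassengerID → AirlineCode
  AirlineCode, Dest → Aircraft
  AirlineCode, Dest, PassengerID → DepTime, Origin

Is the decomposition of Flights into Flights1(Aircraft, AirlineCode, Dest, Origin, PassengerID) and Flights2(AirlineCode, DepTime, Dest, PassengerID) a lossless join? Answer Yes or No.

Common attributes: {AirlineCode, Dest, PassengerID}; their closure is {Aircraft, AirlineCode, DepTime, Dest, Origin, PassengerID}.
This includes all of Flights1, so the common attributes are a superkey of Flights1 — the join is lossless.

Yes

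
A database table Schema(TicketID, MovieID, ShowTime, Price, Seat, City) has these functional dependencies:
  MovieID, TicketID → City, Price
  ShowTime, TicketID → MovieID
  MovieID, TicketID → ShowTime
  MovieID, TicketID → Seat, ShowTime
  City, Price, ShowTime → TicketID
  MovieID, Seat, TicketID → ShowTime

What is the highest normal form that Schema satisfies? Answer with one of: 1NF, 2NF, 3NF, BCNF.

BCNF

Candidate keys: {City, Price, ShowTime}, {MovieID, TicketID}, {ShowTime, TicketID}. Prime attributes: {City, MovieID, Price, ShowTime, TicketID}.
Each dependency's left side is a superkey — BCNF holds.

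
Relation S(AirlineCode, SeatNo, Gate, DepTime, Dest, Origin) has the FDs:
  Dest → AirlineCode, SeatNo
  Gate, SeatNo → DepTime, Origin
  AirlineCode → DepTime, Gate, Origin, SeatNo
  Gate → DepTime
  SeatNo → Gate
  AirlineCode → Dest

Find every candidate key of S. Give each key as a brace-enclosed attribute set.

{AirlineCode}⁺ = {AirlineCode, DepTime, Dest, Gate, Origin, SeatNo} — all of the relation — so {AirlineCode} is a candidate key.
{Dest}⁺ = {AirlineCode, DepTime, Dest, Gate, Origin, SeatNo} — all of the relation — so {Dest} is a candidate key.
Any other superkey properly contains one of these, so there are no further candidate keys.

{AirlineCode}, {Dest}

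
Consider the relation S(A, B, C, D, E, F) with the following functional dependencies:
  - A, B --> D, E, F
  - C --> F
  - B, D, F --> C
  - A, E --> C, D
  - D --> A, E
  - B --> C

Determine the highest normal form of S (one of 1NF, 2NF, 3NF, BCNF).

Candidate keys: {A, B}, {B, D}. Prime attributes: {A, B, D}.
C --> F: {C}⁺ = {C, F}, which is not all of the attributes, so the left side is not a superkey — BCNF is violated.
C --> F has non-prime {F} on the right and a non-superkey on the left, so 3NF fails.
The proper key subset {B} of {A, B} determines non-prime {C, F}, so the relation is not even in 2NF.

1NF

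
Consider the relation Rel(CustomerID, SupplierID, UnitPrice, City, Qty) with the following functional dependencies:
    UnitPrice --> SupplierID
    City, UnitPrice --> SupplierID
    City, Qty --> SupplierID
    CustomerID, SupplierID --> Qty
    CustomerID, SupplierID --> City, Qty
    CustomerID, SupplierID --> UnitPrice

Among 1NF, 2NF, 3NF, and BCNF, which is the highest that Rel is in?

3NF

Candidate keys: {City, CustomerID, Qty}, {CustomerID, SupplierID}, {CustomerID, UnitPrice}. Prime attributes: {City, CustomerID, Qty, SupplierID, UnitPrice}.
For UnitPrice --> SupplierID we have {UnitPrice}⁺ = {SupplierID, UnitPrice}; {UnitPrice} is not a superkey, so BCNF fails.
Its right-hand attributes {SupplierID} are all prime, as are those of every other non-superkey FD — the relation is in 3NF.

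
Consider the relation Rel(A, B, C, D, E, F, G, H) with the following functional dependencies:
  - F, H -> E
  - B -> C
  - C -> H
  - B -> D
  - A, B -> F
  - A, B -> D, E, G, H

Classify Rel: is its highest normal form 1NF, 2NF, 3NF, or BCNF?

Candidate key: {A, B}. Prime attributes: {A, B}.
F, H -> E breaks BCNF: {F, H}⁺ = {E, F, H}, so {F, H} is not a superkey.
Because {E} is non-prime and the left side of F, H -> E is not a superkey, the relation is not in 3NF.
Since {B} ⊂ {A, B} and {B}⁺ ⊇ {C, D, H} with {C, D, H} non-prime, there is a partial dependency; 2NF fails.

1NF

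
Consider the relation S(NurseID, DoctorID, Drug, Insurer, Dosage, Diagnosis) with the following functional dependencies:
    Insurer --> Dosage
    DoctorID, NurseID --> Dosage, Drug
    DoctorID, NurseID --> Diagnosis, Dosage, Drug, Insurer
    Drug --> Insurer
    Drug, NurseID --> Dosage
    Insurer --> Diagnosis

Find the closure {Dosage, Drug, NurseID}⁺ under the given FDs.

Start with {Dosage, Drug, NurseID}.
Drug --> Insurer applies; add {Insurer} → now {Dosage, Drug, Insurer, NurseID}.
Insurer --> Diagnosis applies; add {Diagnosis} → now {Diagnosis, Dosage, Drug, Insurer, NurseID}.
No further FD applies.

{Diagnosis, Dosage, Drug, Insurer, NurseID}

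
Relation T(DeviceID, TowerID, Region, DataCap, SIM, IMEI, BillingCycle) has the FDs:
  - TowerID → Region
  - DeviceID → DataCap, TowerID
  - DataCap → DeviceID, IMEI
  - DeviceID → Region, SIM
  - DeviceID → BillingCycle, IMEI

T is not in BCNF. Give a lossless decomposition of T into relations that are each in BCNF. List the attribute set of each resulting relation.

Candidate keys of the original relation: {DataCap}, {DeviceID}.
In {BillingCycle, DataCap, DeviceID, IMEI, Region, SIM, TowerID}, {TowerID} is not a superkey ({TowerID}⁺ restricted to this set is {Region, TowerID}), so split on TowerID → Region into {Region, TowerID} and {BillingCycle, DataCap, DeviceID, IMEI, SIM, TowerID}.
{Region, TowerID}: every determinant is a superkey — BCNF.
{BillingCycle, DataCap, DeviceID, IMEI, SIM, TowerID}: every determinant is a superkey — BCNF.

{BillingCycle, DataCap, DeviceID, IMEI, SIM, TowerID}; {Region, TowerID}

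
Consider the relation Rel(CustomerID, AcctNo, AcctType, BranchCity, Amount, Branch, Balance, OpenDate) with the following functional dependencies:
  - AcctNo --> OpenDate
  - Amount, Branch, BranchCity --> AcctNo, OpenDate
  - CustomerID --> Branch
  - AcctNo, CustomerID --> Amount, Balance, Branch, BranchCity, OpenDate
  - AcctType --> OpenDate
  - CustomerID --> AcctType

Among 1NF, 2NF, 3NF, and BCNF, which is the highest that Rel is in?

1NF

Candidate keys: {AcctNo, CustomerID}, {Amount, BranchCity, CustomerID}. Prime attributes: {AcctNo, Amount, BranchCity, CustomerID}.
AcctNo --> OpenDate: {AcctNo}⁺ = {AcctNo, OpenDate}, which is not all of the attributes, so the left side is not a superkey — BCNF is violated.
Because {OpenDate} is non-prime and the left side of AcctNo --> OpenDate is not a superkey, the relation is not in 3NF.
The proper key subset {AcctNo} of {AcctNo, CustomerID} determines non-prime {OpenDate}, so the relation is not even in 2NF.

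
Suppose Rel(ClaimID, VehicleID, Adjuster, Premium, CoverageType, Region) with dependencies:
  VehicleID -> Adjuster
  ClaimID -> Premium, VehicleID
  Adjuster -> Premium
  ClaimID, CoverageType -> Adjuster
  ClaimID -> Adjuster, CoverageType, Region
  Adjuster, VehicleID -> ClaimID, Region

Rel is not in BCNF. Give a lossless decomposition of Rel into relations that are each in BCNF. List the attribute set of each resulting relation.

Candidate keys of the original relation: {ClaimID}, {VehicleID}.
{Adjuster, ClaimID, CoverageType, Premium, Region, VehicleID}: {Adjuster} determines {Adjuster, Premium} here but is not a superkey — split on Adjuster -> Premium, giving {Adjuster, Premium} and {Adjuster, ClaimID, CoverageType, Region, VehicleID}.
{Adjuster, Premium}: every determinant is a superkey — BCNF.
{Adjuster, ClaimID, CoverageType, Region, VehicleID}: every determinant is a superkey — BCNF.

{Adjuster, ClaimID, CoverageType, Region, VehicleID}; {Adjuster, Premium}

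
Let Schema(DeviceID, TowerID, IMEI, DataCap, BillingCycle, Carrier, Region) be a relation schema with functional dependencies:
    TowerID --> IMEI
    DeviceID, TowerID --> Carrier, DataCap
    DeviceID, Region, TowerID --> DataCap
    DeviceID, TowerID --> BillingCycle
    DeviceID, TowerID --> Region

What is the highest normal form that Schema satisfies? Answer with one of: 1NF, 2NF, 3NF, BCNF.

Candidate key: {DeviceID, TowerID}. Prime attributes: {DeviceID, TowerID}.
TowerID --> IMEI breaks BCNF: {TowerID}⁺ = {IMEI, TowerID}, so {TowerID} is not a superkey.
TowerID --> IMEI determines the non-prime attribute {IMEI} from a non-superkey — 3NF is violated.
The proper key subset {TowerID} of {DeviceID, TowerID} determines non-prime {IMEI}, so the relation is not even in 2NF.

1NF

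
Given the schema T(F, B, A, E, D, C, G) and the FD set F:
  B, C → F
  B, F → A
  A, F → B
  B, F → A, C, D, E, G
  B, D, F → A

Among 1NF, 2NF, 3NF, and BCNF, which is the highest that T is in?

Candidate keys: {A, F}, {B, C}, {B, F}. Prime attributes: {A, B, C, F}.
Every FD has a superkey on the left, so the relation is in BCNF.

BCNF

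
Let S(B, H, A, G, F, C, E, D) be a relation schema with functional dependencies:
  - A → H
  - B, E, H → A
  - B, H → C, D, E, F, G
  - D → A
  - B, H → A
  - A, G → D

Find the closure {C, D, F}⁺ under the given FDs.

{A, C, D, F, H}

Start with {C, D, F}.
D → A applies; add {A} → now {A, C, D, F}.
A → H applies; add {H} → now {A, C, D, F, H}.
No further FD applies.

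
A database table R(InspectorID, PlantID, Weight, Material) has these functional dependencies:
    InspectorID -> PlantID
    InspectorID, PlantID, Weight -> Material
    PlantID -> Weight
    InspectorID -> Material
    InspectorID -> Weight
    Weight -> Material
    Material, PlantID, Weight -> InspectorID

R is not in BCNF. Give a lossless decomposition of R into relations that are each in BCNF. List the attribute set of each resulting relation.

{InspectorID, PlantID, Weight}; {Material, Weight}

Candidate keys of the original relation: {InspectorID}, {PlantID}.
In {InspectorID, Material, PlantID, Weight}, {Weight} is not a superkey ({Weight}⁺ restricted to this set is {Material, Weight}), so split on Weight -> Material into {Material, Weight} and {InspectorID, PlantID, Weight}.
{Material, Weight} has no BCNF violation.
{InspectorID, PlantID, Weight} has no BCNF violation.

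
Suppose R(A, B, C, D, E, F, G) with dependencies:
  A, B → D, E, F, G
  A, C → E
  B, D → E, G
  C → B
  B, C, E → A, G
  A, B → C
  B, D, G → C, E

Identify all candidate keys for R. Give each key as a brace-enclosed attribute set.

{A, B}, {A, C}, {B, D}, {C, D}, {C, E}

{A, B}⁺ = {A, B, C, D, E, F, G} — all of the relation — so {A, B} is a candidate key.
{A, C}⁺ = {A, B, C, D, E, F, G} — all of the relation — so {A, C} is a candidate key.
{B, D}⁺ = {A, B, C, D, E, F, G} — all of the relation — so {B, D} is a candidate key.
{C, D}⁺ = {A, B, C, D, E, F, G} — all of the relation — so {C, D} is a candidate key.
{C, E}⁺ = {A, B, C, D, E, F, G} — all of the relation — so {C, E} is a candidate key.
No proper subset of any of these is a key, and no other minimal superkey exists.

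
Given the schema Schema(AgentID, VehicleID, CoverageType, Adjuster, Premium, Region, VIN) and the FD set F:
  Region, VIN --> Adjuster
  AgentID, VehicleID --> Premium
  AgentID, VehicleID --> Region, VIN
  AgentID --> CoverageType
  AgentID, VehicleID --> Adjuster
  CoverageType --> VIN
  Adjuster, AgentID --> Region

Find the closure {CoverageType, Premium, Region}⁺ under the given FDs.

{Adjuster, CoverageType, Premium, Region, VIN}

Start with {CoverageType, Premium, Region}.
CoverageType --> VIN applies; add {VIN} → now {CoverageType, Premium, Region, VIN}.
Region, VIN --> Adjuster applies; add {Adjuster} → now {Adjuster, CoverageType, Premium, Region, VIN}.
No further FD applies.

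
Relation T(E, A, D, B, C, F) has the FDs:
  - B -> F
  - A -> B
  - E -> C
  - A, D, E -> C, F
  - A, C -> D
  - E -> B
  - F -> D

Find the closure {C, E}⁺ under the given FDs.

Start with {C, E}.
E -> B applies; add {B} → now {B, C, E}.
B -> F applies; add {F} → now {B, C, E, F}.
F -> D applies; add {D} → now {B, C, D, E, F}.
No further FD applies.

{B, C, D, E, F}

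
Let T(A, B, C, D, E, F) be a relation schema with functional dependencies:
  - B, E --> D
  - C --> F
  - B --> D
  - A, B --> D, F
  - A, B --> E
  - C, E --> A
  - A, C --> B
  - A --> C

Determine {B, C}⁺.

{B, C, D, F}

Start with {B, C}.
C --> F applies; add {F} → now {B, C, F}.
B --> D applies; add {D} → now {B, C, D, F}.
No further FD applies.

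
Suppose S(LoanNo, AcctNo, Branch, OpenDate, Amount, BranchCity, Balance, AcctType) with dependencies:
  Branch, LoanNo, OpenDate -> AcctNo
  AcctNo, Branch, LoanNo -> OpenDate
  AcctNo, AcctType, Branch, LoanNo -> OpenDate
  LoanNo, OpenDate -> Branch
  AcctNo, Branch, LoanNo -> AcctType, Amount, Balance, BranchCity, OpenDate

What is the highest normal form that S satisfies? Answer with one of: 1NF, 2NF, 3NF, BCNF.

Candidate keys: {AcctNo, Branch, LoanNo}, {LoanNo, OpenDate}. Prime attributes: {AcctNo, Branch, LoanNo, OpenDate}.
Each dependency's left side is a superkey — BCNF holds.

BCNF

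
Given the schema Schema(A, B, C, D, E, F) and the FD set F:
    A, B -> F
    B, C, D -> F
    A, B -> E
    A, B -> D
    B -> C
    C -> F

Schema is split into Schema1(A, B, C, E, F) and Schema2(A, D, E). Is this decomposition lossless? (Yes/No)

No

The shared attributes are {A, E} and {A, E}⁺ = {A, E}.
The closure covers neither Schema1 nor Schema2 entirely; the join is not lossless.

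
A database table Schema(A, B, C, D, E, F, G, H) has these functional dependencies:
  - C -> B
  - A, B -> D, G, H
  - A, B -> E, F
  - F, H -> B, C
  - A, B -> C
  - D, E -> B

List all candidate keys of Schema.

{A, B}, {A, C}, {A, D, E}, {A, F, H}

{A} never appears on the right of any FD, so every key must include it.
Closure of {A, B} is {A, B, C, D, E, F, G, H}, the whole schema; {A, B} is a candidate key.
Closure of {A, C} is {A, B, C, D, E, F, G, H}, the whole schema; {A, C} is a candidate key.
Closure of {A, D, E} is {A, B, C, D, E, F, G, H}, the whole schema; {A, D, E} is a candidate key.
Closure of {A, F, H} is {A, B, C, D, E, F, G, H}, the whole schema; {A, F, H} is a candidate key.
These are minimal and exhaustive — every other superkey contains one of them.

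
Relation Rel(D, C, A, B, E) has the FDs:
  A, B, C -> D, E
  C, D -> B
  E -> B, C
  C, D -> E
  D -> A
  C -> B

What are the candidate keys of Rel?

{A, C}, {A, E}, {C, D}, {D, E}

Closure of {A, C} is {A, B, C, D, E}, the whole schema; {A, C} is a candidate key.
Closure of {A, E} is {A, B, C, D, E}, the whole schema; {A, E} is a candidate key.
Closure of {C, D} is {A, B, C, D, E}, the whole schema; {C, D} is a candidate key.
Closure of {D, E} is {A, B, C, D, E}, the whole schema; {D, E} is a candidate key.
These are minimal and exhaustive — every other superkey contains one of them.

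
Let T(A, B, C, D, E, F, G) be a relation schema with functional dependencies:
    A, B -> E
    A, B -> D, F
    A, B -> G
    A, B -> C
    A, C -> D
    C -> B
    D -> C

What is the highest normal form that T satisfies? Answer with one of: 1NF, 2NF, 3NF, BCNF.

3NF

Candidate keys: {A, B}, {A, C}, {A, D}. Prime attributes: {A, B, C, D}.
For C -> B we have {C}⁺ = {B, C}; {C} is not a superkey, so BCNF fails.
Since {B} ⊆ prime attributes and every other non-superkey FD also has a prime right side, the schema is in 3NF.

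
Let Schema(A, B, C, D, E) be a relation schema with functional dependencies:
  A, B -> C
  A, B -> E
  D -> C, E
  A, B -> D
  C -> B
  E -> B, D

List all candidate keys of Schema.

{A} never appears on the right of any FD, so every key must include it.
{A, B}⁺ = {A, B, C, D, E}, which is every attribute, so {A, B} is a candidate key.
{A, C}⁺ = {A, B, C, D, E}, which is every attribute, so {A, C} is a candidate key.
{A, D}⁺ = {A, B, C, D, E}, which is every attribute, so {A, D} is a candidate key.
{A, E}⁺ = {A, B, C, D, E}, which is every attribute, so {A, E} is a candidate key.
Any other superkey properly contains one of these, so there are no further candidate keys.

{A, B}, {A, C}, {A, D}, {A, E}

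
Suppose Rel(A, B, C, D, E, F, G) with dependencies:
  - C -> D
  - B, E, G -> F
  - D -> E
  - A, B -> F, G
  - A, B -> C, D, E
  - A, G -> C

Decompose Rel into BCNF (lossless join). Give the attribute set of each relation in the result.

{A, B, F, G}; {A, C, G}; {C, D}; {D, E}

Candidate key of the original relation: {A, B}.
Within {A, B, C, D, E, F, G}: {C}⁺ ∩ {A, B, C, D, E, F, G} = {C, D, E}, not the whole set, so C -> D, E violates BCNF; decompose into {C, D, E} and {A, B, C, F, G}.
Within {C, D, E}: {D}⁺ ∩ {C, D, E} = {D, E}, not the whole set, so D -> E violates BCNF; decompose into {D, E} and {C, D}.
{D, E} has no BCNF violation.
{C, D} has no BCNF violation.
Within {A, B, C, F, G}: {A, G}⁺ ∩ {A, B, C, F, G} = {A, C, G}, not the whole set, so A, G -> C violates BCNF; decompose into {A, C, G} and {A, B, F, G}.
{A, C, G} has no BCNF violation.
{A, B, F, G} has no BCNF violation.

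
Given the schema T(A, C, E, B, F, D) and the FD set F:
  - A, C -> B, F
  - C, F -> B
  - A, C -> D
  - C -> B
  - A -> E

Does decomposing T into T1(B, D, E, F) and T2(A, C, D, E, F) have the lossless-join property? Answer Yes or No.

The shared attributes are {D, E, F} and {D, E, F}⁺ = {D, E, F}.
The closure covers neither T1 nor T2 entirely; the join is not lossless.

No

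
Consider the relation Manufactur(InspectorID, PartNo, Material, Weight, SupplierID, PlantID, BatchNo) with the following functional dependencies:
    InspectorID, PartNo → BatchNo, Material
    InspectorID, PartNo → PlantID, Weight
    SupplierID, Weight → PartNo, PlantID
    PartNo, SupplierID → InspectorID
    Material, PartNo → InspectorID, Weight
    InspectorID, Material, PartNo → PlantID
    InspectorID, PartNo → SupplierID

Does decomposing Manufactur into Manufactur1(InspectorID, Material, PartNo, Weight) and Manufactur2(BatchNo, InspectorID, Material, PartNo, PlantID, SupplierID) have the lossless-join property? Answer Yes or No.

Manufactur1 ∩ Manufactur2 = {InspectorID, Material, PartNo}; its closure under F is {BatchNo, InspectorID, Material, PartNo, PlantID, SupplierID, Weight}.
Since Manufactur1 ⊆ {BatchNo, InspectorID, Material, PartNo, PlantID, SupplierID, Weight}, the intersection is a superkey of Manufactur1; the decomposition is lossless.

Yes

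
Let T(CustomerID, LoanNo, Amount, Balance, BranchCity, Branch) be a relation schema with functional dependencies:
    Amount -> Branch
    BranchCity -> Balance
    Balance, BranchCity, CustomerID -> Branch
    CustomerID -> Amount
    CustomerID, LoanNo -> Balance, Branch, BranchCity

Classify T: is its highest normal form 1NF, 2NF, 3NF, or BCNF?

Candidate key: {CustomerID, LoanNo}. Prime attributes: {CustomerID, LoanNo}.
Amount -> Branch: {Amount}⁺ = {Amount, Branch}, which is not all of the attributes, so the left side is not a superkey — BCNF is violated.
Because {Branch} is non-prime and the left side of Amount -> Branch is not a superkey, the relation is not in 3NF.
Since {CustomerID} ⊂ {CustomerID, LoanNo} and {CustomerID}⁺ ⊇ {Amount, Branch} with {Amount, Branch} non-prime, there is a partial dependency; 2NF fails.

1NF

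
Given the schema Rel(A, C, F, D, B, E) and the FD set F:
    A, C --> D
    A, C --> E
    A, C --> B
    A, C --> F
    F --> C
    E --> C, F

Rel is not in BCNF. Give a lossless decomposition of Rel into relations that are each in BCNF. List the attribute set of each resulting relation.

Candidate keys of the original relation: {A, C}, {A, E}, {A, F}.
Within {A, B, C, D, E, F}: {F}⁺ ∩ {A, B, C, D, E, F} = {C, F}, not the whole set, so F --> C violates BCNF; decompose into {C, F} and {A, B, D, E, F}.
{C, F}: every determinant is a superkey — BCNF.
Within {A, B, D, E, F}: {E}⁺ ∩ {A, B, D, E, F} = {E, F}, not the whole set, so E --> F violates BCNF; decompose into {E, F} and {A, B, D, E}.
{E, F}: every determinant is a superkey — BCNF.
{A, B, D, E}: every determinant is a superkey — BCNF.

{A, B, D, E}; {C, F}; {E, F}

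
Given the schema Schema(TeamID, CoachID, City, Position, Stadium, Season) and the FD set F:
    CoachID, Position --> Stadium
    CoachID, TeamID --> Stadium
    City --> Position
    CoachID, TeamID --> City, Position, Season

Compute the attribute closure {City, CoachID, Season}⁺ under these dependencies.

Start with {City, CoachID, Season}.
City --> Position applies; add {Position} → now {City, CoachID, Position, Season}.
CoachID, Position --> Stadium applies; add {Stadium} → now {City, CoachID, Position, Season, Stadium}.
No further FD applies.

{City, CoachID, Position, Season, Stadium}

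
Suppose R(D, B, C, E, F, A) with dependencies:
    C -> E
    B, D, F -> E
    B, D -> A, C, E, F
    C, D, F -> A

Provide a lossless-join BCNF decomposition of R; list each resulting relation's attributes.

Candidate key of the original relation: {B, D}.
In {A, B, C, D, E, F}, {C} is not a superkey ({C}⁺ restricted to this set is {C, E}), so split on C -> E into {C, E} and {A, B, C, D, F}.
{C, E} has no BCNF violation.
In {A, B, C, D, F}, {C, D, F} is not a superkey ({C, D, F}⁺ restricted to this set is {A, C, D, F}), so split on C, D, F -> A into {A, C, D, F} and {B, C, D, F}.
{A, C, D, F} has no BCNF violation.
{B, C, D, F} has no BCNF violation.

{A, C, D, F}; {B, C, D, F}; {C, E}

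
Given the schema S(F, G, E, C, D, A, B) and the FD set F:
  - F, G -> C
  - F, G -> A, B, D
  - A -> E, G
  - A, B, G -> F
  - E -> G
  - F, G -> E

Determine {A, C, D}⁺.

{A, C, D, E, G}

Start with {A, C, D}.
A -> E, G applies; add {E, G} → now {A, C, D, E, G}.
No further FD applies.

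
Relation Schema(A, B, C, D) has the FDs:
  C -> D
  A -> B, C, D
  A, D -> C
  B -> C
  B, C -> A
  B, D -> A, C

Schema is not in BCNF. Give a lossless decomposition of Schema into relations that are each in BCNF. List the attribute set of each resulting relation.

Candidate keys of the original relation: {A}, {B}.
{A, B, C, D}: {C} determines {C, D} here but is not a superkey — split on C -> D, giving {C, D} and {A, B, C}.
{C, D} is in BCNF.
{A, B, C} is in BCNF.

{A, B, C}; {C, D}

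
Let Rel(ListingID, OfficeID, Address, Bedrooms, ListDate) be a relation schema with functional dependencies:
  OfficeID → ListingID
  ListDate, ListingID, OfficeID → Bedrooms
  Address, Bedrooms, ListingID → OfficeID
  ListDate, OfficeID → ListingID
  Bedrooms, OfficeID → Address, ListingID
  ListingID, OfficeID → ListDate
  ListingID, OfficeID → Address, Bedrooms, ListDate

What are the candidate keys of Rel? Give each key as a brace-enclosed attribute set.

{OfficeID} is a candidate key since {OfficeID}⁺ = {Address, Bedrooms, ListDate, ListingID, OfficeID} covers every attribute.
{Address, Bedrooms, ListingID} is a candidate key since {Address, Bedrooms, ListingID}⁺ = {Address, Bedrooms, ListDate, ListingID, OfficeID} covers every attribute.
No proper subset of any of these is a key, and no other minimal superkey exists.

{Address, Bedrooms, ListingID}, {OfficeID}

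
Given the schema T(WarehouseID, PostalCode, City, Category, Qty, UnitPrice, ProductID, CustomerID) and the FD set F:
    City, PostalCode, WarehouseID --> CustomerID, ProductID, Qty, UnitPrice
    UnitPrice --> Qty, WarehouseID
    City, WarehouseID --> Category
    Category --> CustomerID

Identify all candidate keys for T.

{City, PostalCode} never appear on the right of any FD, so every key must include all of them.
{City, PostalCode, UnitPrice}⁺ = {Category, City, CustomerID, PostalCode, ProductID, Qty, UnitPrice, WarehouseID} — all of the relation — so {City, PostalCode, UnitPrice} is a candidate key.
{City, PostalCode, WarehouseID}⁺ = {Category, City, CustomerID, PostalCode, ProductID, Qty, UnitPrice, WarehouseID} — all of the relation — so {City, PostalCode, WarehouseID} is a candidate key.
No proper subset of any of these is a key, and no other minimal superkey exists.

{City, PostalCode, UnitPrice}, {City, PostalCode, WarehouseID}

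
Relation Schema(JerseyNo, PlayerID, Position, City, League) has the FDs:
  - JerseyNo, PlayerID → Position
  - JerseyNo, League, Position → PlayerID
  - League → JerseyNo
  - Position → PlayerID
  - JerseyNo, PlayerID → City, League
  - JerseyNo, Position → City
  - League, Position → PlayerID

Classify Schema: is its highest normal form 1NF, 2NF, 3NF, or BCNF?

3NF

Candidate keys: {JerseyNo, PlayerID}, {JerseyNo, Position}, {League, PlayerID}, {League, Position}. Prime attributes: {JerseyNo, League, PlayerID, Position}.
League → JerseyNo breaks BCNF: {League}⁺ = {JerseyNo, League}, so {League} is not a superkey.
But every attribute on its right side ({JerseyNo}) is prime, and the same holds for every other non-superkey FD, so 3NF still holds.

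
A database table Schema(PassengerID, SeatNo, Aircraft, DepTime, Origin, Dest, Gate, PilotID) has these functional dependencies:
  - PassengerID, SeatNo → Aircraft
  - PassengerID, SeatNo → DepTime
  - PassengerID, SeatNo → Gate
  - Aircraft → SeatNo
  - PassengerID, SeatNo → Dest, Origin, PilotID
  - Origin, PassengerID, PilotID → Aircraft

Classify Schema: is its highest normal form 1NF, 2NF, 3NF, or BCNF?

3NF

Candidate keys: {Aircraft, PassengerID}, {Origin, PassengerID, PilotID}, {PassengerID, SeatNo}. Prime attributes: {Aircraft, Origin, PassengerID, PilotID, SeatNo}.
Aircraft → SeatNo breaks BCNF: {Aircraft}⁺ = {Aircraft, SeatNo}, so {Aircraft} is not a superkey.
Since {SeatNo} ⊆ prime attributes and every other non-superkey FD also has a prime right side, the schema is in 3NF.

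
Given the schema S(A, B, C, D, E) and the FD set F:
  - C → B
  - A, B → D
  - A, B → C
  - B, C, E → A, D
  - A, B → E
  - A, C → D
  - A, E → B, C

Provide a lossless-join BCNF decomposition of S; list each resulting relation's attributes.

{A, C, D, E}; {B, C}

Candidate keys of the original relation: {A, B}, {A, C}, {A, E}, {C, E}.
{A, B, C, D, E}: {C} determines {B, C} here but is not a superkey — split on C → B, giving {B, C} and {A, C, D, E}.
{B, C} has no BCNF violation.
{A, C, D, E} has no BCNF violation.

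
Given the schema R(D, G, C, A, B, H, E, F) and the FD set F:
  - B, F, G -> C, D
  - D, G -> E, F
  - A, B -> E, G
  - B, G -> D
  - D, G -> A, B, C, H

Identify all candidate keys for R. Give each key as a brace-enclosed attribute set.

{A, B}, {B, G}, {D, G}

{A, B}⁺ = {A, B, C, D, E, F, G, H} — all of the relation — so {A, B} is a candidate key.
{B, G}⁺ = {A, B, C, D, E, F, G, H} — all of the relation — so {B, G} is a candidate key.
{D, G}⁺ = {A, B, C, D, E, F, G, H} — all of the relation — so {D, G} is a candidate key.
No proper subset of any of these is a key, and no other minimal superkey exists.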